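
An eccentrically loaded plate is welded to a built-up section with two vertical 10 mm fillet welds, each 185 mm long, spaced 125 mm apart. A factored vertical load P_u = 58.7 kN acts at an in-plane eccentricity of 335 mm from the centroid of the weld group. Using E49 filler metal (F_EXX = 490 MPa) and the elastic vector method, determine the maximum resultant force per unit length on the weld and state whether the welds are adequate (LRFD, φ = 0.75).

f_max ≈ 976 N/mm; adequate

Total weld length L_w = 370 mm. Treat welds as unit-width lines.
Polar moment about centroid: J = 2[d³/12 + d(b/2)²] = 2[185³/12 + 185×62.5²] = 2501000 mm³.
Direct shear f_v = P/L_w = 58.7×10³ / 370 = 158.6 N/mm (vertical).
Torsion M = P·e = 58.7×10³ × 335 = 19664000 N·mm.
Critical point at (x, y) = (62.5, 92.5) from centroid. f_tx = M·y/J = 727.4 N/mm; f_ty = M·x/J = 491.5 N/mm.
Resultant f_max = √[f_tx² + (f_v + f_ty)²] = √[727.4² + (158.6 + 491.5)²] = 975.6 N/mm.
Capacity per unit length: φr_n = 0.75 × 0.6 × 490 × (0.707 × 10) = 1559 N/mm.
975.6 ≤ 1559 → adequate.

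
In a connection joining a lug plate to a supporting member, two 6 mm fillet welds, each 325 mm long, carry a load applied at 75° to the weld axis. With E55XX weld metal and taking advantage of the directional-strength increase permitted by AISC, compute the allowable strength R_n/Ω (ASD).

R_n/Ω ≈ 671 kN

E55XX → F_EXX = 550 MPa.
t_e = 0.707 × 6 = 4.242 mm; A_we = 4.242 × 650 = 2757 mm².
Directional factor: 1.0 + 0.5 sin^1.5(75°) = 1.475.
F_nw = 0.6 × 550 × 1.475 = 486.6 MPa.
R_n/Ω = (486.6 × 2757) / 2.0 × 10⁻³ = 670.9 kN.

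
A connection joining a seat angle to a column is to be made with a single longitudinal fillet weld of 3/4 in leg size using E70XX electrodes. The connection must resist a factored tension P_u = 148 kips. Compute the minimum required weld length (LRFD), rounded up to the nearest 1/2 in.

E70XX → F_EXX = 70 ksi.
Throat t_e = 0.707 × 0.75 = 0.5302 in.
φr_n = 0.75 × 0.6 × 70 × 0.5302 = 16.7 kips/in.
L_req = P_u / φr_n = 148 / 16.7 = 8.861 in total.
Round up → use L = 9 in.

L = 9 in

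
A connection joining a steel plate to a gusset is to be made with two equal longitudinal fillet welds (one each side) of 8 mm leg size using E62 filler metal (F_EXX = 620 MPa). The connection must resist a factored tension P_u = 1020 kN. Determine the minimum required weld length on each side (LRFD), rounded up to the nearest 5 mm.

L = 325 mm on each side

Throat t_e = 0.707 × 8 = 5.656 mm.
φr_n = 0.75 × 0.6 × 620 × 5.656 × 10⁻³ = 1.578 kN/mm.
L_req = P_u / φr_n = 1020 / 1.578 = 646.4 mm total.
Per side: 646.4 / 2 = 323.2 mm.
Round up → use L = 325 mm on each side.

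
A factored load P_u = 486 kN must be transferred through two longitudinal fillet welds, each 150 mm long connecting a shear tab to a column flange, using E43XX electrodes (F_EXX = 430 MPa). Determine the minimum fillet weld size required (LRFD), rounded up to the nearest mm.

w = 12 mm

Total weld length L = 300 mm.
Required throat t_e = P_u / (φ × 0.6 F_EXX × L) = 486 / (0.75 × 0.6 × 430 × 300 × 10⁻³) = 8.372 mm.
Required leg w = t_e / 0.707 = 11.84 mm → use 12 mm.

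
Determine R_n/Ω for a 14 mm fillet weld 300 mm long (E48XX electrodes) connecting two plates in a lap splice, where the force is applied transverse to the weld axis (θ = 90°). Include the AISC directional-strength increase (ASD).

R_n/Ω ≈ 641 kN

E48XX → F_EXX = 480 MPa.
t_e = 0.707 × 14 = 9.898 mm; A_we = 9.898 × 300 = 2969 mm².
Directional factor: 1.0 + 0.5 sin^1.5(90°) = 1.5.
F_nw = 0.6 × 480 × 1.5 = 432 MPa.
R_n/Ω = (432 × 2969) / 2.0 × 10⁻³ = 641.4 kN.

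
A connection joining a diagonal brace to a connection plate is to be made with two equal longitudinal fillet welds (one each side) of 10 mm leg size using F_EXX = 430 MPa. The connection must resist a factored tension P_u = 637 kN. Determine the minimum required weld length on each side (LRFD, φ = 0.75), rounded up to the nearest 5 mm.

Throat t_e = 0.707 × 10 = 7.07 mm.
φr_n = 0.75 × 0.6 × 430 × 7.07 × 10⁻³ = 1.368 kN/mm.
L_req = P_u / φr_n = 637 / 1.368 = 465.6 mm total.
Per side: 465.6 / 2 = 232.8 mm.
Round up → use L = 235 mm on each side.

L = 235 mm on each side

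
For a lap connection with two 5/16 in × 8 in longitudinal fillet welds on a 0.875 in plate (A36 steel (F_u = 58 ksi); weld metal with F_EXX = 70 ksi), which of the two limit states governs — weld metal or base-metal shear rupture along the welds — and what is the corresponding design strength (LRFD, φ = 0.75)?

φR_n ≈ 111 kip (weld metal governs)

t_e = 0.707 × 0.3125 = 0.2209 in; L = 16 in.
Weld metal: φR_n = 0.75 × 0.6 × 70 × 0.2209 × 16 = 111.4 kip.
Base metal (shear rupture): φR_n = 0.75 × 0.6 × 58 × 0.875 × 16 = 365.4 kip.
Governing: weld metal.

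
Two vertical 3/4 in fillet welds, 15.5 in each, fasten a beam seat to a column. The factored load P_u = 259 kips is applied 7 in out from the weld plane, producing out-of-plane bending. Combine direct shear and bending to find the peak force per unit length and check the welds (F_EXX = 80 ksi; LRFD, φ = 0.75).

L_w = 2 × 15.5 = 31 in; section modulus (unit throat) S = 2 × L²/6 = 80.08 in².
Direct shear f_v = P/L_w = 259/31 = 8.355 kip/in.
Moment M = P × e = 259 × 7 = 1813 kip·in; bending f_b = M/S = 22.64 kip/in.
f_max = √(f_v² + f_b²) = √(8.355² + 22.64²) = 24.13 kip/in.
φr_n = 0.75 × 0.6 × 80 × (0.707 × 0.75) = 19.09 kip/in → NOT adequate.

f_max ≈ 24.1 kip/in; NOT adequate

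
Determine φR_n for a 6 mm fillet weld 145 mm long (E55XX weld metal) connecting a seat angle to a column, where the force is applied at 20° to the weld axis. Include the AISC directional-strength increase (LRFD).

φR_n ≈ 167 kN

E55XX → F_EXX = 550 MPa.
t_e = 0.707 × 6 = 4.242 mm; A_we = 4.242 × 145 = 615.1 mm².
Directional factor: 1.0 + 0.5 sin^1.5(20°) = 1.1.
F_nw = 0.6 × 550 × 1.1 = 363 MPa.
φR_n = 0.75 × 363 × 615.1 × 10⁻³ = 167.5 kN.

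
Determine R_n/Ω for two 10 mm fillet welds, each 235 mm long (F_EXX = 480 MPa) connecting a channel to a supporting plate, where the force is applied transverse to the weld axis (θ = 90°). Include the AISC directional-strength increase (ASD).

t_e = 0.707 × 10 = 7.07 mm; A_we = 7.07 × 470 = 3323 mm².
Directional factor: 1.0 + 0.5 sin^1.5(90°) = 1.5.
F_nw = 0.6 × 480 × 1.5 = 432 MPa.
R_n/Ω = (432 × 3323) / 2.0 × 10⁻³ = 717.7 kN.

R_n/Ω ≈ 718 kN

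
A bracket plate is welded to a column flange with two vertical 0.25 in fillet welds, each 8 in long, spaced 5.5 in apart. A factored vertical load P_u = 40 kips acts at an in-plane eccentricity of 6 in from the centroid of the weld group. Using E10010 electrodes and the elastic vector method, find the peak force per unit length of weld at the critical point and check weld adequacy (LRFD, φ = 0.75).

E100XX → F_EXX = 100 ksi.
Total weld length L_w = 16 in. Treat welds as unit-width lines.
Polar moment about centroid: J = 2[d³/12 + d(b/2)²] = 2[8³/12 + 8×2.75²] = 206.3 in³.
Direct shear f_v = P/L_w = 40 / 16 = 2.5 kip/in (vertical).
Torsion M = P·e = 40 × 6 = 240 kip·in.
Critical point at (x, y) = (2.75, 4) from centroid. f_tx = M·y/J = 4.653 kip/in; f_ty = M·x/J = 3.199 kip/in.
Resultant f_max = √[f_tx² + (f_v + f_ty)²] = √[4.653² + (2.5 + 3.199)²] = 7.357 kip/in.
Capacity per unit length: φr_n = 0.75 × 0.6 × 100 × (0.707 × 0.25) = 7.954 kip/in.
7.357 ≤ 7.954 → adequate.

f_max ≈ 7.36 kip/in; adequate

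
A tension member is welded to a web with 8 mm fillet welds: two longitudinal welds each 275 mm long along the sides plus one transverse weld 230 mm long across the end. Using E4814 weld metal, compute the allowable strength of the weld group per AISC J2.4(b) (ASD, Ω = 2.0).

E48XX → F_EXX = 480 MPa.
t_e = 0.707 × 8 = 5.656 mm.
R_nwl = 0.6 × 480 × 5.656 × 550 × 10⁻³ = 895.9 kN (longitudinal, 2 welds).
R_nwt = 0.6 × 480 × 5.656 × 230 × 10⁻³ = 374.7 kN (transverse, base value).
(i) R_nwl + R_nwt = 1271 kN; (ii) 0.85 R_nwl + 1.5 R_nwt = 1324 kN.
R_n = max = 1324 kN [governs: (ii)]; R_n/Ω = 661.8 kN.

R_n/Ω ≈ 662 kN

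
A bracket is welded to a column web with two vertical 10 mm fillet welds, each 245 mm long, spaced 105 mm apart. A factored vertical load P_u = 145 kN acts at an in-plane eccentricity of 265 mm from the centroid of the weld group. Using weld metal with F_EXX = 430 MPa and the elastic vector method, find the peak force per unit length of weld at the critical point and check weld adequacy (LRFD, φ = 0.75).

Total weld length L_w = 490 mm. Treat welds as unit-width lines.
Polar moment about centroid: J = 2[d³/12 + d(b/2)²] = 2[245³/12 + 245×52.5²] = 3802000 mm³.
Direct shear f_v = P/L_w = 145×10³ / 490 = 295.9 N/mm (vertical).
Torsion M = P·e = 145×10³ × 265 = 38425000 N·mm.
Critical point at (x, y) = (52.5, 122.5) from centroid. f_tx = M·y/J = 1238 N/mm; f_ty = M·x/J = 530.7 N/mm.
Resultant f_max = √[f_tx² + (f_v + f_ty)²] = √[1238² + (295.9 + 530.7)²] = 1489 N/mm.
Capacity per unit length: φr_n = 0.75 × 0.6 × 430 × (0.707 × 10) = 1368 N/mm.
1489 > 1368 → NOT adequate.

f_max ≈ 1490 N/mm; NOT adequate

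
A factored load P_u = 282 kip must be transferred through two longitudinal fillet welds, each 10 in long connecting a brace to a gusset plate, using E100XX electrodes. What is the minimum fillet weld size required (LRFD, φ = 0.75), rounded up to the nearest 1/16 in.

E100XX → F_EXX = 100 ksi.
Total weld length L = 20 in.
Required throat t_e = P_u / (φ × 0.6 F_EXX × L) = 282 / (0.75 × 0.6 × 100 × 20) = 0.3133 in.
Required leg w = t_e / 0.707 = 0.4432 in → use 1/2 in.

w = 1/2 in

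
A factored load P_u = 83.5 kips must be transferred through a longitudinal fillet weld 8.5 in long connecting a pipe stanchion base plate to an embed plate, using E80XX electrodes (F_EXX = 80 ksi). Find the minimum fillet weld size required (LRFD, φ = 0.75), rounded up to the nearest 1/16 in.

w = 7/16 in

Total weld length L = 8.5 in.
Required throat t_e = P_u / (φ × 0.6 F_EXX × L) = 83.5 / (0.75 × 0.6 × 80 × 8.5) = 0.2729 in.
Required leg w = t_e / 0.707 = 0.386 in → use 7/16 in.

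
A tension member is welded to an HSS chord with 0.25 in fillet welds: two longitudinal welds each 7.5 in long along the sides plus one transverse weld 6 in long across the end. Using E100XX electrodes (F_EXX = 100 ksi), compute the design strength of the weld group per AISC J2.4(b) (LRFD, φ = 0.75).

φR_n ≈ 173 kip

t_e = 0.707 × 0.25 = 0.1767 in.
R_nwl = 0.6 × 100 × 0.1767 × 15 = 159.1 kip (longitudinal, 2 welds).
R_nwt = 0.6 × 100 × 0.1767 × 6 = 63.63 kip (transverse, base value).
(i) R_nwl + R_nwt = 222.7 kip; (ii) 0.85 R_nwl + 1.5 R_nwt = 230.7 kip.
R_n = max = 230.7 kip [governs: (ii)]; φR_n = 173 kip.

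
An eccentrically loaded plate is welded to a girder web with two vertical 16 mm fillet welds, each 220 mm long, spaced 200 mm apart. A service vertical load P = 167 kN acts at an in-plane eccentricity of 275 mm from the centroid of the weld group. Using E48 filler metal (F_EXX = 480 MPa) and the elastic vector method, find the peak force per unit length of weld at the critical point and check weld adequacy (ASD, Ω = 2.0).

Total weld length L_w = 440 mm. Treat welds as unit-width lines.
Polar moment about centroid: J = 2[d³/12 + d(b/2)²] = 2[220³/12 + 220×100²] = 6175000 mm³.
Direct shear f_v = P/L_w = 167×10³ / 440 = 379.5 N/mm (vertical).
Torsion M = P·e = 167×10³ × 275 = 45925000 N·mm.
Critical point at (x, y) = (100, 110) from centroid. f_tx = M·y/J = 818.1 N/mm; f_ty = M·x/J = 743.8 N/mm.
Resultant f_max = √[f_tx² + (f_v + f_ty)²] = √[818.1² + (379.5 + 743.8)²] = 1390 N/mm.
Capacity per unit length: r_n/Ω = (1/2.0) × 0.6 × 480 × (0.707 × 16) = 1629 N/mm.
1390 ≤ 1629 → adequate.

f_max ≈ 1390 N/mm; adequate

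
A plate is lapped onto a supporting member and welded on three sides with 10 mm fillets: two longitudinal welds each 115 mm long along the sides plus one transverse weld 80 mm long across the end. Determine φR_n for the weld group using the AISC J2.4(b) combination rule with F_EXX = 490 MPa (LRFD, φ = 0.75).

t_e = 0.707 × 10 = 7.07 mm.
R_nwl = 0.6 × 490 × 7.07 × 230 × 10⁻³ = 478.1 kN (longitudinal, 2 welds).
R_nwt = 0.6 × 490 × 7.07 × 80 × 10⁻³ = 166.3 kN (transverse, base value).
(i) R_nwl + R_nwt = 644.4 kN; (ii) 0.85 R_nwl + 1.5 R_nwt = 655.8 kN.
R_n = max = 655.8 kN [governs: (ii)]; φR_n = 491.8 kN.

φR_n ≈ 492 kN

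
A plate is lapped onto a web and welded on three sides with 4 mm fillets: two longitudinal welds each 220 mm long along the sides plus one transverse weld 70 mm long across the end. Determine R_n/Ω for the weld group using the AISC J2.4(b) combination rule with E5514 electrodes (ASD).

E55XX → F_EXX = 550 MPa.
t_e = 0.707 × 4 = 2.828 mm.
R_nwl = 0.6 × 550 × 2.828 × 440 × 10⁻³ = 410.6 kN (longitudinal, 2 welds).
R_nwt = 0.6 × 550 × 2.828 × 70 × 10⁻³ = 65.33 kN (transverse, base value).
(i) R_nwl + R_nwt = 476 kN; (ii) 0.85 R_nwl + 1.5 R_nwt = 447 kN.
R_n = max = 476 kN [governs: (i)]; R_n/Ω = 238 kN.

R_n/Ω ≈ 238 kN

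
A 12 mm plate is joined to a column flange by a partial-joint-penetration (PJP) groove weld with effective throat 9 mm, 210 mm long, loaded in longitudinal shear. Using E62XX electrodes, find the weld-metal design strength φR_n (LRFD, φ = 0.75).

φR_n ≈ 527 kN

E62XX → F_EXX = 620 MPa.
Effective throat (given) t_e = 9 mm.
A_we = 9 × 210 = 1890 mm².
F_nw = 0.6 F_EXX = 372 MPa.
φR_n = 0.75 × 372 × 1890 × 10⁻³ = 527.3 kN.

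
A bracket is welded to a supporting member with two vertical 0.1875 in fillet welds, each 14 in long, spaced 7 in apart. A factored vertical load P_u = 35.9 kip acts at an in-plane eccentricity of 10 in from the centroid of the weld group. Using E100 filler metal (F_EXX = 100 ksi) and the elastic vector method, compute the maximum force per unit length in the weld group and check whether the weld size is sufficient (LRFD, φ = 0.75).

f_max ≈ 4.24 kip/in; adequate

Total weld length L_w = 28 in. Treat welds as unit-width lines.
Polar moment about centroid: J = 2[d³/12 + d(b/2)²] = 2[14³/12 + 14×3.5²] = 800.3 in³.
Direct shear f_v = P/L_w = 35.9 / 28 = 1.282 kip/in (vertical).
Torsion M = P·e = 35.9 × 10 = 359 kip·in.
Critical point at (x, y) = (3.5, 7) from centroid. f_tx = M·y/J = 3.14 kip/in; f_ty = M·x/J = 1.57 kip/in.
Resultant f_max = √[f_tx² + (f_v + f_ty)²] = √[3.14² + (1.282 + 1.57)²] = 4.242 kip/in.
Capacity per unit length: φr_n = 0.75 × 0.6 × 100 × (0.707 × 0.1875) = 5.965 kip/in.
4.242 ≤ 5.965 → adequate.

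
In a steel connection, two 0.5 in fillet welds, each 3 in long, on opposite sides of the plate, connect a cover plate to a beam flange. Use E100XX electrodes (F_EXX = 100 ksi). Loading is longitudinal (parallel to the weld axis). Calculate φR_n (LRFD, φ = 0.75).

Effective throat t_e = 0.707 × 0.5 = 0.3535 in.
Total length L = 6 in; A_we = 0.3535 × 6 = 2.121 in².
F_nw = 0.6 F_EXX = 0.6 × 100 = 60 ksi.
φR_n = 0.75 × 60 × 2.121 = 95.45 kip.

φR_n ≈ 95.4 kip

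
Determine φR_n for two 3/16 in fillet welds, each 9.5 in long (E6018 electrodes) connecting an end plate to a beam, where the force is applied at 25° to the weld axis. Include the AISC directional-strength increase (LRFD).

φR_n ≈ 77.3 kips

E60XX → F_EXX = 60 ksi.
t_e = 0.707 × 0.1875 = 0.1326 in; A_we = 0.1326 × 19 = 2.519 in².
Directional factor: 1.0 + 0.5 sin^1.5(25°) = 1.137.
F_nw = 0.6 × 60 × 1.137 = 40.95 ksi.
φR_n = 0.75 × 40.95 × 2.519 = 77.35 kips.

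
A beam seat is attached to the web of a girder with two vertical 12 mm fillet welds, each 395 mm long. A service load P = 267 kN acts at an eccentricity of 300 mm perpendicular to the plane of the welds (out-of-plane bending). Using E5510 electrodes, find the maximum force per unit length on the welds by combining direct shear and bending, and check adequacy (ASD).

E55XX → F_EXX = 550 MPa.
L_w = 2 × 395 = 790 mm; section modulus (unit throat) S = 2 × L²/6 = 52010 mm².
Direct shear f_v = P/L_w = 267×10³/790 = 338 N/mm.
Moment M = P × e = 267×10³ × 300 = 80100000 N·mm; bending f_b = M/S = 1540 N/mm.
f_max = √(f_v² + f_b²) = √(338² + 1540²) = 1577 N/mm.
r_n/Ω = (1/2.0) × 0.6 × 550 × (0.707 × 12) = 1400 N/mm → NOT adequate.

f_max ≈ 1580 N/mm; NOT adequate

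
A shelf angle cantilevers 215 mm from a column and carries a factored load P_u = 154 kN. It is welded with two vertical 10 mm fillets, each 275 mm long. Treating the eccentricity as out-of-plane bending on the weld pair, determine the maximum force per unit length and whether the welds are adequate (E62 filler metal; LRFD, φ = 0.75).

E62XX → F_EXX = 620 MPa.
L_w = 2 × 275 = 550 mm; section modulus (unit throat) S = 2 × L²/6 = 25210 mm².
Direct shear f_v = P/L_w = 154×10³/550 = 280 N/mm.
Moment M = P × e = 154×10³ × 215 = 33110000 N·mm; bending f_b = M/S = 1313 N/mm.
f_max = √(f_v² + f_b²) = √(280² + 1313²) = 1343 N/mm.
φr_n = 0.75 × 0.6 × 620 × (0.707 × 10) = 1973 N/mm → adequate.

f_max ≈ 1340 N/mm; adequate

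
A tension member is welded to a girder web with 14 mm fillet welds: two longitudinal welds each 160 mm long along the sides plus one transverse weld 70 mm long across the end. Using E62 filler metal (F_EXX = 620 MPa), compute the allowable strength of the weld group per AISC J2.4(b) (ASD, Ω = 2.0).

t_e = 0.707 × 14 = 9.898 mm.
R_nwl = 0.6 × 620 × 9.898 × 320 × 10⁻³ = 1178 kN (longitudinal, 2 welds).
R_nwt = 0.6 × 620 × 9.898 × 70 × 10⁻³ = 257.7 kN (transverse, base value).
(i) R_nwl + R_nwt = 1436 kN; (ii) 0.85 R_nwl + 1.5 R_nwt = 1388 kN.
R_n = max = 1436 kN [governs: (i)]; R_n/Ω = 718 kN.

R_n/Ω ≈ 718 kN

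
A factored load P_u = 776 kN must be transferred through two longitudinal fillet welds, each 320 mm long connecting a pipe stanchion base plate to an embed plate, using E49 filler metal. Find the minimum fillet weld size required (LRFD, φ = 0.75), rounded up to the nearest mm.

E49XX → F_EXX = 490 MPa.
Total weld length L = 640 mm.
Required throat t_e = P_u / (φ × 0.6 F_EXX × L) = 776 / (0.75 × 0.6 × 490 × 640 × 10⁻³) = 5.499 mm.
Required leg w = t_e / 0.707 = 7.778 mm → use 8 mm.

w = 8 mm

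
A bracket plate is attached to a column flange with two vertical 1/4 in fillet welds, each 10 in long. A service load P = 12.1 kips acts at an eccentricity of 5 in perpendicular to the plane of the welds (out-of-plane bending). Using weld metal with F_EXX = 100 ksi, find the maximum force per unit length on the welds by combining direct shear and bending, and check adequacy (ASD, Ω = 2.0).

L_w = 2 × 10 = 20 in; section modulus (unit throat) S = 2 × L²/6 = 33.33 in².
Direct shear f_v = P/L_w = 12.1/20 = 0.605 kip/in.
Moment M = P × e = 12.1 × 5 = 60.5 kip·in; bending f_b = M/S = 1.815 kip/in.
f_max = √(f_v² + f_b²) = √(0.605² + 1.815²) = 1.913 kip/in.
r_n/Ω = (1/2.0) × 0.6 × 100 × (0.707 × 0.25) = 5.302 kip/in → adequate.

f_max ≈ 1.91 kip/in; adequate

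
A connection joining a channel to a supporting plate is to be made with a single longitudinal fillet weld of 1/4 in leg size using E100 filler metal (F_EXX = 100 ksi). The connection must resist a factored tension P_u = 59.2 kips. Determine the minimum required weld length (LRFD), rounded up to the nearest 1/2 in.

L = 7.5 in

Throat t_e = 0.707 × 0.25 = 0.1767 in.
φr_n = 0.75 × 0.6 × 100 × 0.1767 = 7.954 kips/in.
L_req = P_u / φr_n = 59.2 / 7.954 = 7.443 in total.
Round up → use L = 7.5 in.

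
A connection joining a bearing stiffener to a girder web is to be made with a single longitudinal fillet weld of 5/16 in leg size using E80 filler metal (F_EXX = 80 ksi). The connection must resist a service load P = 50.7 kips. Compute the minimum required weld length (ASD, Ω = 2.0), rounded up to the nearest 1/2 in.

Throat t_e = 0.707 × 0.3125 = 0.2209 in.
r_n/Ω = (0.6 × 80 × 0.2209) / 2.0 = 5.302 kip/in.
L_req = P / (r_n/Ω) = 50.7 / 5.302 = 9.562 in total.
Round up → use L = 10 in.

L = 10 in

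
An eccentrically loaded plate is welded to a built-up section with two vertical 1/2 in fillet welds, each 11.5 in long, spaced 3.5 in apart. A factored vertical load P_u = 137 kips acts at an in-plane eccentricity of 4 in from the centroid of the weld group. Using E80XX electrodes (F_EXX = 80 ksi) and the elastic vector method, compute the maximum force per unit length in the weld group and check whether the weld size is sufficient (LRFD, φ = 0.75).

f_max ≈ 13.2 kip/in; NOT adequate

Total weld length L_w = 23 in. Treat welds as unit-width lines.
Polar moment about centroid: J = 2[d³/12 + d(b/2)²] = 2[11.5³/12 + 11.5×1.75²] = 323.9 in³.
Direct shear f_v = P/L_w = 137 / 23 = 5.957 kip/in (vertical).
Torsion M = P·e = 137 × 4 = 548 kip·in.
Critical point at (x, y) = (1.75, 5.75) from centroid. f_tx = M·y/J = 9.728 kip/in; f_ty = M·x/J = 2.961 kip/in.
Resultant f_max = √[f_tx² + (f_v + f_ty)²] = √[9.728² + (5.957 + 2.961)²] = 13.2 kip/in.
Capacity per unit length: φr_n = 0.75 × 0.6 × 80 × (0.707 × 0.5) = 12.73 kip/in.
13.2 > 12.73 → NOT adequate.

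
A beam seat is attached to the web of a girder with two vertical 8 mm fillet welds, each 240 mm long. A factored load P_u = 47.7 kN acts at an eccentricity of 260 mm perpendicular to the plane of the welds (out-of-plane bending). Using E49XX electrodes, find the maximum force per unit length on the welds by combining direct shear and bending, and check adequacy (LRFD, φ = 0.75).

f_max ≈ 654 N/mm; adequate

E49XX → F_EXX = 490 MPa.
L_w = 2 × 240 = 480 mm; section modulus (unit throat) S = 2 × L²/6 = 19200 mm².
Direct shear f_v = P/L_w = 47.7×10³/480 = 99.38 N/mm.
Moment M = P × e = 47.7×10³ × 260 = 12402000 N·mm; bending f_b = M/S = 645.9 N/mm.
f_max = √(f_v² + f_b²) = √(99.38² + 645.9²) = 653.5 N/mm.
φr_n = 0.75 × 0.6 × 490 × (0.707 × 8) = 1247 N/mm → adequate.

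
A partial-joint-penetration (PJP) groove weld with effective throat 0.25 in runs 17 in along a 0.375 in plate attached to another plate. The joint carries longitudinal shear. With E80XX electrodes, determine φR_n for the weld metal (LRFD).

φR_n ≈ 153 kip

E80XX → F_EXX = 80 ksi.
Effective throat (given) t_e = 0.25 in.
A_we = 0.25 × 17 = 4.25 in².
F_nw = 0.6 F_EXX = 48 ksi.
φR_n = 0.75 × 48 × 4.25 = 153 kip.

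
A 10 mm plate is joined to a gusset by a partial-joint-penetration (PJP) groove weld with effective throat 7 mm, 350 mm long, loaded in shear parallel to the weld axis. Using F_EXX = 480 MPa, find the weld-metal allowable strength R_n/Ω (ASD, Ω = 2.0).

Effective throat (given) t_e = 7 mm.
A_we = 7 × 350 = 2450 mm².
F_nw = 0.6 F_EXX = 288 MPa.
R_n/Ω = (288 × 2450) / 2.0 × 10⁻³ = 352.8 kN.

R_n/Ω ≈ 353 kN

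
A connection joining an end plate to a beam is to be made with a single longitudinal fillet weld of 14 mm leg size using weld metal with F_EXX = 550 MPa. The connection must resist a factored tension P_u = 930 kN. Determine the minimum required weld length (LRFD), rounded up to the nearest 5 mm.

Throat t_e = 0.707 × 14 = 9.898 mm.
φr_n = 0.75 × 0.6 × 550 × 9.898 × 10⁻³ = 2.45 kN/mm.
L_req = P_u / φr_n = 930 / 2.45 = 379.6 mm total.
Round up → use L = 380 mm.

L = 380 mm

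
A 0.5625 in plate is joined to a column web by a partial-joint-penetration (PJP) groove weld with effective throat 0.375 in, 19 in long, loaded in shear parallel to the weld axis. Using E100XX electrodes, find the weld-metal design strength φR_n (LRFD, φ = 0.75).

φR_n ≈ 321 kips

E100XX → F_EXX = 100 ksi.
Effective throat (given) t_e = 0.375 in.
A_we = 0.375 × 19 = 7.125 in².
F_nw = 0.6 F_EXX = 60 ksi.
φR_n = 0.75 × 60 × 7.125 = 320.6 kips.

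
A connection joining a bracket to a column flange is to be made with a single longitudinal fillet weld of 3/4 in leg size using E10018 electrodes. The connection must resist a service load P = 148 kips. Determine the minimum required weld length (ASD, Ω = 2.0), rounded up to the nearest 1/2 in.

E100XX → F_EXX = 100 ksi.
Throat t_e = 0.707 × 0.75 = 0.5302 in.
r_n/Ω = (0.6 × 100 × 0.5302) / 2.0 = 15.91 kip/in.
L_req = P / (r_n/Ω) = 148 / 15.91 = 9.304 in total.
Round up → use L = 9.5 in.

L = 9.5 in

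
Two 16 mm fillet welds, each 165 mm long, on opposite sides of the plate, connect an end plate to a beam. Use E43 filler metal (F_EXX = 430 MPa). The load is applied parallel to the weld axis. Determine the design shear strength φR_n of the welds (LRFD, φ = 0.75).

φR_n ≈ 722 kN

Effective throat t_e = 0.707 × 16 = 11.31 mm.
Total length L = 330 mm; A_we = 11.31 × 330 = 3733 mm².
F_nw = 0.6 F_EXX = 0.6 × 430 = 258 MPa.
φR_n = 0.75 × 258 × 3733 × 10⁻³ = 722.3 kN.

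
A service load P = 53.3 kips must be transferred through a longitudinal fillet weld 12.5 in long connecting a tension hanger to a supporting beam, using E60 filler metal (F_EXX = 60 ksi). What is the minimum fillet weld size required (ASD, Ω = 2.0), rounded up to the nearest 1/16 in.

Total weld length L = 12.5 in.
Required throat t_e = P × Ω / (0.6 F_EXX × L) = 53.3 × 2.0 / (0.6 × 60 × 12.5) = 0.2369 in.
Required leg w = t_e / 0.707 = 0.3351 in → use 3/8 in.

w = 3/8 in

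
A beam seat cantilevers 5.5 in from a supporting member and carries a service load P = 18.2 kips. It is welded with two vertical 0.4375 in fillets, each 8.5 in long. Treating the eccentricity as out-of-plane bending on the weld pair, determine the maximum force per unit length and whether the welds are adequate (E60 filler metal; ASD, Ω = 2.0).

E60XX → F_EXX = 60 ksi.
L_w = 2 × 8.5 = 17 in; section modulus (unit throat) S = 2 × L²/6 = 24.08 in².
Direct shear f_v = P/L_w = 18.2/17 = 1.071 kip/in.
Moment M = P × e = 18.2 × 5.5 = 100.1 kip·in; bending f_b = M/S = 4.156 kip/in.
f_max = √(f_v² + f_b²) = √(1.071² + 4.156²) = 4.292 kip/in.
r_n/Ω = (1/2.0) × 0.6 × 60 × (0.707 × 0.4375) = 5.568 kip/in → adequate.

f_max ≈ 4.29 kip/in; adequate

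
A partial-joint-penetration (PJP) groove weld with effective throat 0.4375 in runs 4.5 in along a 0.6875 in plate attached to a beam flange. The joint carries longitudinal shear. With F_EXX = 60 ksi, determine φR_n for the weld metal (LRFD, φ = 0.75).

Effective throat (given) t_e = 0.4375 in.
A_we = 0.4375 × 4.5 = 1.969 in².
F_nw = 0.6 F_EXX = 36 ksi.
φR_n = 0.75 × 36 × 1.969 = 53.16 kip.

φR_n ≈ 53.2 kip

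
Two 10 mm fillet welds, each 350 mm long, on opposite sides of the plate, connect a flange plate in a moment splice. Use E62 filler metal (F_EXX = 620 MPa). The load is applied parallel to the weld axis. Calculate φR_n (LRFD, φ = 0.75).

φR_n ≈ 1380 kN

Effective throat t_e = 0.707 × 10 = 7.07 mm.
Total length L = 700 mm; A_we = 7.07 × 700 = 4949 mm².
F_nw = 0.6 F_EXX = 0.6 × 620 = 372 MPa.
φR_n = 0.75 × 372 × 4949 × 10⁻³ = 1381 kN.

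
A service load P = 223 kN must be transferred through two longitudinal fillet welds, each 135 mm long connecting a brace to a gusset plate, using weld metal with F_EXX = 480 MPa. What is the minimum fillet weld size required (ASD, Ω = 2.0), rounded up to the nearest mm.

w = 9 mm

Total weld length L = 270 mm.
Required throat t_e = P × Ω / (0.6 F_EXX × L) = 223 × 2.0 / (0.6 × 480 × 270 × 10⁻³) = 5.736 mm.
Required leg w = t_e / 0.707 = 8.113 mm → use 9 mm.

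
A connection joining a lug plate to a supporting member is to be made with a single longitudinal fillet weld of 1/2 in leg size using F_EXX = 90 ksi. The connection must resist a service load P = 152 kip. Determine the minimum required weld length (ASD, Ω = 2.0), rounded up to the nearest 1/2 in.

Throat t_e = 0.707 × 0.5 = 0.3535 in.
r_n/Ω = (0.6 × 90 × 0.3535) / 2.0 = 9.544 kip/in.
L_req = P / (r_n/Ω) = 152 / 9.544 = 15.93 in total.
Round up → use L = 16 in.

L = 16 in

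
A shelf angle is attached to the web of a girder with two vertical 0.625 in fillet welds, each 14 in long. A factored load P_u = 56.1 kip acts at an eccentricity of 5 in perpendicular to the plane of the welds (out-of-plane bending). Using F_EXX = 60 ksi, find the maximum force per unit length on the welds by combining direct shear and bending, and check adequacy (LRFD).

L_w = 2 × 14 = 28 in; section modulus (unit throat) S = 2 × L²/6 = 65.33 in².
Direct shear f_v = P/L_w = 56.1/28 = 2.004 kip/in.
Moment M = P × e = 56.1 × 5 = 280.5 kip·in; bending f_b = M/S = 4.293 kip/in.
f_max = √(f_v² + f_b²) = √(2.004² + 4.293²) = 4.738 kip/in.
φr_n = 0.75 × 0.6 × 60 × (0.707 × 0.625) = 11.93 kip/in → adequate.

f_max ≈ 4.74 kip/in; adequate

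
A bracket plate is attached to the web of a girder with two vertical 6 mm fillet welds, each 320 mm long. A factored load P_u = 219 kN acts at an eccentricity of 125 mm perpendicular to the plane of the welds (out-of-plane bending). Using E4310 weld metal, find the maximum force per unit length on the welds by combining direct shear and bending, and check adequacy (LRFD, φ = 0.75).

E43XX → F_EXX = 430 MPa.
L_w = 2 × 320 = 640 mm; section modulus (unit throat) S = 2 × L²/6 = 34130 mm².
Direct shear f_v = P/L_w = 219×10³/640 = 342.2 N/mm.
Moment M = P × e = 219×10³ × 125 = 27375000 N·mm; bending f_b = M/S = 802 N/mm.
f_max = √(f_v² + f_b²) = √(342.2² + 802²) = 872 N/mm.
φr_n = 0.75 × 0.6 × 430 × (0.707 × 6) = 820.8 N/mm → NOT adequate.

f_max ≈ 872 N/mm; NOT adequate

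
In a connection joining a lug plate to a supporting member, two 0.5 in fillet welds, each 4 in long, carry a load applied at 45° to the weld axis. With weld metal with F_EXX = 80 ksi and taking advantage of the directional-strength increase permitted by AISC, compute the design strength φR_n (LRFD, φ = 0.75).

t_e = 0.707 × 0.5 = 0.3535 in; A_we = 0.3535 × 8 = 2.828 in².
Directional factor: 1.0 + 0.5 sin^1.5(45°) = 1.297.
F_nw = 0.6 × 80 × 1.297 = 62.27 ksi.
φR_n = 0.75 × 62.27 × 2.828 = 132.1 kip.

φR_n ≈ 132 kip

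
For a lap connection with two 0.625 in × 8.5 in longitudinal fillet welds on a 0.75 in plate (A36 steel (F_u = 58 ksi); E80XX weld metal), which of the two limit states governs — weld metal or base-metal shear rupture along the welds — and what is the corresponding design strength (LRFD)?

φR_n ≈ 270 kip (weld metal governs)

E80XX → F_EXX = 80 ksi.
t_e = 0.707 × 0.625 = 0.4419 in; L = 17 in.
Weld metal: φR_n = 0.75 × 0.6 × 80 × 0.4419 × 17 = 270.4 kip.
Base metal (shear rupture): φR_n = 0.75 × 0.6 × 58 × 0.75 × 17 = 332.8 kip.
Governing: weld metal.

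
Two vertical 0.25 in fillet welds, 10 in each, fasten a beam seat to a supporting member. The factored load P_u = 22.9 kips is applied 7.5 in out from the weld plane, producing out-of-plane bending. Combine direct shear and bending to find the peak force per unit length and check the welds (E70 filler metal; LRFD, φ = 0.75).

f_max ≈ 5.28 kip/in; adequate

E70XX → F_EXX = 70 ksi.
L_w = 2 × 10 = 20 in; section modulus (unit throat) S = 2 × L²/6 = 33.33 in².
Direct shear f_v = P/L_w = 22.9/20 = 1.145 kip/in.
Moment M = P × e = 22.9 × 7.5 = 171.75 kip·in; bending f_b = M/S = 5.152 kip/in.
f_max = √(f_v² + f_b²) = √(1.145² + 5.152²) = 5.278 kip/in.
φr_n = 0.75 × 0.6 × 70 × (0.707 × 0.25) = 5.568 kip/in → adequate.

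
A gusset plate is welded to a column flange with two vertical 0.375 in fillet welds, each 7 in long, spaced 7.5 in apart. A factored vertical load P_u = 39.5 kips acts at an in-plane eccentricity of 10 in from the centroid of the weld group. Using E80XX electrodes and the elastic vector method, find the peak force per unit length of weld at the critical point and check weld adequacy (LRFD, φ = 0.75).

E80XX → F_EXX = 80 ksi.
Total weld length L_w = 14 in. Treat welds as unit-width lines.
Polar moment about centroid: J = 2[d³/12 + d(b/2)²] = 2[7³/12 + 7×3.75²] = 254 in³.
Direct shear f_v = P/L_w = 39.5 / 14 = 2.821 kip/in (vertical).
Torsion M = P·e = 39.5 × 10 = 395 kip·in.
Critical point at (x, y) = (3.75, 3.5) from centroid. f_tx = M·y/J = 5.442 kip/in; f_ty = M·x/J = 5.831 kip/in.
Resultant f_max = √[f_tx² + (f_v + f_ty)²] = √[5.442² + (2.821 + 5.831)²] = 10.22 kip/in.
Capacity per unit length: φr_n = 0.75 × 0.6 × 80 × (0.707 × 0.375) = 9.544 kip/in.
10.22 > 9.544 → NOT adequate.

f_max ≈ 10.2 kip/in; NOT adequate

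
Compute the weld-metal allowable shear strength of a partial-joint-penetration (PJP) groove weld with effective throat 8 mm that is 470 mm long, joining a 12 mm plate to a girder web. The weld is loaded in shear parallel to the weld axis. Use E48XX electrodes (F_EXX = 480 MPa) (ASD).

R_n/Ω ≈ 541 kN

Effective throat (given) t_e = 8 mm.
A_we = 8 × 470 = 3760 mm².
F_nw = 0.6 F_EXX = 288 MPa.
R_n/Ω = (288 × 3760) / 2.0 × 10⁻³ = 541.4 kN.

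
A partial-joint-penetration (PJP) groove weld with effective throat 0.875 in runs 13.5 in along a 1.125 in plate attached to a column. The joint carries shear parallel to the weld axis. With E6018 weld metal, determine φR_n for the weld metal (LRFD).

E60XX → F_EXX = 60 ksi.
Effective throat (given) t_e = 0.875 in.
A_we = 0.875 × 13.5 = 11.81 in².
F_nw = 0.6 F_EXX = 36 ksi.
φR_n = 0.75 × 36 × 11.81 = 318.9 kips.

φR_n ≈ 319 kips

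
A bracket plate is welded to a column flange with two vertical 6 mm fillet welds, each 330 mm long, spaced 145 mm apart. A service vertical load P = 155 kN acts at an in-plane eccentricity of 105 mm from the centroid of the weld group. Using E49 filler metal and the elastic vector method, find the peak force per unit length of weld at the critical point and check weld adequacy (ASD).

f_max ≈ 458 N/mm; adequate

E49XX → F_EXX = 490 MPa.
Total weld length L_w = 660 mm. Treat welds as unit-width lines.
Polar moment about centroid: J = 2[d³/12 + d(b/2)²] = 2[330³/12 + 330×72.5²] = 9459000 mm³.
Direct shear f_v = P/L_w = 155×10³ / 660 = 234.8 N/mm (vertical).
Torsion M = P·e = 155×10³ × 105 = 16275000 N·mm.
Critical point at (x, y) = (72.5, 165) from centroid. f_tx = M·y/J = 283.9 N/mm; f_ty = M·x/J = 124.7 N/mm.
Resultant f_max = √[f_tx² + (f_v + f_ty)²] = √[283.9² + (234.8 + 124.7)²] = 458.2 N/mm.
Capacity per unit length: r_n/Ω = (1/2.0) × 0.6 × 490 × (0.707 × 6) = 623.6 N/mm.
458.2 ≤ 623.6 → adequate.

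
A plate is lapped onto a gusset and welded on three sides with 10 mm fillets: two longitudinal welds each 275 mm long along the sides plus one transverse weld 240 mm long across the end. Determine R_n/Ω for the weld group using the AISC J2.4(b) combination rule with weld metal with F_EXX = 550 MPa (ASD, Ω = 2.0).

R_n/Ω ≈ 965 kN

t_e = 0.707 × 10 = 7.07 mm.
R_nwl = 0.6 × 550 × 7.07 × 550 × 10⁻³ = 1283 kN (longitudinal, 2 welds).
R_nwt = 0.6 × 550 × 7.07 × 240 × 10⁻³ = 559.9 kN (transverse, base value).
(i) R_nwl + R_nwt = 1843 kN; (ii) 0.85 R_nwl + 1.5 R_nwt = 1931 kN.
R_n = max = 1931 kN [governs: (ii)]; R_n/Ω = 965.3 kN.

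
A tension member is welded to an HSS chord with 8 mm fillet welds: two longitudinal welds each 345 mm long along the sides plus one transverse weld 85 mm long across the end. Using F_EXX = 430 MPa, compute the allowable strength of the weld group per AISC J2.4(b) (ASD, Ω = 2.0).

t_e = 0.707 × 8 = 5.656 mm.
R_nwl = 0.6 × 430 × 5.656 × 690 × 10⁻³ = 1007 kN (longitudinal, 2 welds).
R_nwt = 0.6 × 430 × 5.656 × 85 × 10⁻³ = 124 kN (transverse, base value).
(i) R_nwl + R_nwt = 1131 kN; (ii) 0.85 R_nwl + 1.5 R_nwt = 1042 kN.
R_n = max = 1131 kN [governs: (i)]; R_n/Ω = 565.5 kN.

R_n/Ω ≈ 565 kN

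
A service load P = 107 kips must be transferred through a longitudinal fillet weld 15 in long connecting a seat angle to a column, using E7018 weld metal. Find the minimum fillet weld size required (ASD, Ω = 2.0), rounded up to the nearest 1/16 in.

w = 1/2 in

E70XX → F_EXX = 70 ksi.
Total weld length L = 15 in.
Required throat t_e = P × Ω / (0.6 F_EXX × L) = 107 × 2.0 / (0.6 × 70 × 15) = 0.3397 in.
Required leg w = t_e / 0.707 = 0.4805 in → use 1/2 in.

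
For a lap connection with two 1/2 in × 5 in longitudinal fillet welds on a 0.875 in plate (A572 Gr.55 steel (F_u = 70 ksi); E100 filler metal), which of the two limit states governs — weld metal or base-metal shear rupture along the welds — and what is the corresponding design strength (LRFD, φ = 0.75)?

φR_n ≈ 159 kips (weld metal governs)

E100XX → F_EXX = 100 ksi.
t_e = 0.707 × 0.5 = 0.3535 in; L = 10 in.
Weld metal: φR_n = 0.75 × 0.6 × 100 × 0.3535 × 10 = 159.1 kips.
Base metal (shear rupture): φR_n = 0.75 × 0.6 × 70 × 0.875 × 10 = 275.6 kips.
Governing: weld metal.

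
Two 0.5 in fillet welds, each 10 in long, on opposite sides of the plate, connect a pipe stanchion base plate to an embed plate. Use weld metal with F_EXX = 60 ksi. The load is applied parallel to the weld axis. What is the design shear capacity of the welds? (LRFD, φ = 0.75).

φR_n ≈ 191 kips

Effective throat t_e = 0.707 × 0.5 = 0.3535 in.
Total length L = 20 in; A_we = 0.3535 × 20 = 7.07 in².
F_nw = 0.6 F_EXX = 0.6 × 60 = 36 ksi.
φR_n = 0.75 × 36 × 7.07 = 190.9 kips.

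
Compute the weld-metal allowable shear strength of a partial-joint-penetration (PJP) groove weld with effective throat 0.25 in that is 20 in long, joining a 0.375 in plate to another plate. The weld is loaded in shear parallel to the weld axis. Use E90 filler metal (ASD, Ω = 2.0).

E90XX → F_EXX = 90 ksi.
Effective throat (given) t_e = 0.25 in.
A_we = 0.25 × 20 = 5 in².
F_nw = 0.6 F_EXX = 54 ksi.
R_n/Ω = (54 × 5) / 2.0 = 135 kip.

R_n/Ω ≈ 135 kip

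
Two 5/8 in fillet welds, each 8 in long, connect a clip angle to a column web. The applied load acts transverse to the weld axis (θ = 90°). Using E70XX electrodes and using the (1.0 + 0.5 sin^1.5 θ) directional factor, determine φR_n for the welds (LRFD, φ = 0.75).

E70XX → F_EXX = 70 ksi.
t_e = 0.707 × 0.625 = 0.4419 in; A_we = 0.4419 × 16 = 7.07 in².
Directional factor: 1.0 + 0.5 sin^1.5(90°) = 1.5.
F_nw = 0.6 × 70 × 1.5 = 63 ksi.
φR_n = 0.75 × 63 × 7.07 = 334.1 kip.

φR_n ≈ 334 kip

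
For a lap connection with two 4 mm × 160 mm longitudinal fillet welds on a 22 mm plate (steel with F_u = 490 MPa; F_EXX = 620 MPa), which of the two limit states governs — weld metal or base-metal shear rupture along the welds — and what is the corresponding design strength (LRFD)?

φR_n ≈ 252 kN (weld metal governs)

t_e = 0.707 × 4 = 2.828 mm; L = 320 mm.
Weld metal: φR_n = 0.75 × 0.6 × 620 × 2.828 × 320 × 10⁻³ = 252.5 kN.
Base metal (shear rupture): φR_n = 0.75 × 0.6 × 490 × 22 × 320 × 10⁻³ = 1552 kN.
Governing: weld metal.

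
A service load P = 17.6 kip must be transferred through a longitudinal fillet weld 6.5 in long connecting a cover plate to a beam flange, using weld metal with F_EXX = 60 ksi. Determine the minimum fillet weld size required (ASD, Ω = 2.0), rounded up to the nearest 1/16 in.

Total weld length L = 6.5 in.
Required throat t_e = P × Ω / (0.6 F_EXX × L) = 17.6 × 2.0 / (0.6 × 60 × 6.5) = 0.1504 in.
Required leg w = t_e / 0.707 = 0.2128 in → use 1/4 in.

w = 1/4 in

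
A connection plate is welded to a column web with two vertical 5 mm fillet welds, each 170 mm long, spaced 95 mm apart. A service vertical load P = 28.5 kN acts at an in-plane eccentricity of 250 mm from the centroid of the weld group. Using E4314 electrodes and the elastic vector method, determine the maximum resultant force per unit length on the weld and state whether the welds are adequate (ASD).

E43XX → F_EXX = 430 MPa.
Total weld length L_w = 340 mm. Treat welds as unit-width lines.
Polar moment about centroid: J = 2[d³/12 + d(b/2)²] = 2[170³/12 + 170×47.5²] = 1586000 mm³.
Direct shear f_v = P/L_w = 28.5×10³ / 340 = 83.82 N/mm (vertical).
Torsion M = P·e = 28.5×10³ × 250 = 7125000 N·mm.
Critical point at (x, y) = (47.5, 85) from centroid. f_tx = M·y/J = 381.9 N/mm; f_ty = M·x/J = 213.4 N/mm.
Resultant f_max = √[f_tx² + (f_v + f_ty)²] = √[381.9² + (83.82 + 213.4)²] = 483.9 N/mm.
Capacity per unit length: r_n/Ω = (1/2.0) × 0.6 × 430 × (0.707 × 5) = 456 N/mm.
483.9 > 456 → NOT adequate.

f_max ≈ 484 N/mm; NOT adequate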